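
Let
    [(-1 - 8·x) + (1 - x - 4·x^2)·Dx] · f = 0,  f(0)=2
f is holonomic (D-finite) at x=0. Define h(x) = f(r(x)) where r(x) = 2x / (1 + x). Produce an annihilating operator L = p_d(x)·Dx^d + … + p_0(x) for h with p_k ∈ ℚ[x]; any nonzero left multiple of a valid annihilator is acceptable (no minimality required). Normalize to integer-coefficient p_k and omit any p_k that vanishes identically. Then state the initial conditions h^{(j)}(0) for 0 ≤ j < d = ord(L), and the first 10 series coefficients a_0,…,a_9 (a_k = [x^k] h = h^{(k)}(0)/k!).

L = (2 + 34·x) + (-1 - x + 17·x^2 + 17·x^3)·Dx  (order 1).
h: a_k = 2, 4, 36, 68, 612, 1156, 10404, 19652, 176868, 334084, …
ICs: h(0) = 2.

f: a_k = 2, 2, 10, 18, 58, 130, 362, 882, 2330, 5858, …
L₀ from L_f via x↦r, Dx↦r'^{-1}Dx.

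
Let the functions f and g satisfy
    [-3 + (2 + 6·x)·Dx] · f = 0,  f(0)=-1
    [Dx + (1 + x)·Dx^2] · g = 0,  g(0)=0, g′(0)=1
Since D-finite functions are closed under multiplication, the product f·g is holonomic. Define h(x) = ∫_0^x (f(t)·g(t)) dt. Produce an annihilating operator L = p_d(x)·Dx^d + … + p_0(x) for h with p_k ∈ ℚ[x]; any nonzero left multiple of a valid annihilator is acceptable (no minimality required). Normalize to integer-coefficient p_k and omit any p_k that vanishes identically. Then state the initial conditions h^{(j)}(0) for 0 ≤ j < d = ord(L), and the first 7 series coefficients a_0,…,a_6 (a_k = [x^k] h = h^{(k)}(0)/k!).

f: a_k = -1, -3/2, 9/8, -27/16, 405/128, -1701/256, 15309/1024, …
g: a_k = 0, 1, -1/2, 1/3, -1/4, 1/5, -1/6, …
Product ⇒ symmetric product L₀, ord ≤ 2.
h=∫₀ˣh₀: take L = L₀·Dx.
L = (21 + 9·x)·Dx + (-8 - 24·x)·Dx^2 + (4 + 28·x + 60·x^2 + 36·x^3)·Dx^3  (order 3).
h: a_k = 0, 0, -1/2, -1/3, 37/96, -1/2, 2917/3840, …
ICs: h(0) = 0, h′(0) = 0, h′′(0) = -1.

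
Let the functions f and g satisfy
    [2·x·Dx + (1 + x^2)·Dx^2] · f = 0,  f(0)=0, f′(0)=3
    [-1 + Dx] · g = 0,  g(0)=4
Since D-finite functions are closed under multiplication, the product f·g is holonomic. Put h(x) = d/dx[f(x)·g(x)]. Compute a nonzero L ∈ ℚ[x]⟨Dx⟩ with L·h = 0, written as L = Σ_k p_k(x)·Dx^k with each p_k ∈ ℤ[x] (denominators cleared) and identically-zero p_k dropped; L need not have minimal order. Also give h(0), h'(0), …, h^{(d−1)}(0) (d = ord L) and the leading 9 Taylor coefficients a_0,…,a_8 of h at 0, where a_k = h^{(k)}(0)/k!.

f: a_k = 0, 3, 0, -1, 0, 3/5, 0, -3/7, 0, …
g: a_k = 4, 4, 2, 2/3, 1/6, 1/30, 1/180, 1/1260, 1/10080, …
h₀=f·g: eliminate ⇒ L₀, order ≤ 2·1.
Derive L from L₀ (diff closure).
L = (1 + 5·x - 3·x^2 + x^3) + (-6·x + 4·x^2 - 2·x^3)·Dx + (-1 + x - x^2 + x^3)·Dx^2  (order 2).
h: a_k = 12, 24, 6, -8, 9/2, 11, -93/20, -226/21, 1151/224, …
ICs: h(0) = 12, h′(0) = 24.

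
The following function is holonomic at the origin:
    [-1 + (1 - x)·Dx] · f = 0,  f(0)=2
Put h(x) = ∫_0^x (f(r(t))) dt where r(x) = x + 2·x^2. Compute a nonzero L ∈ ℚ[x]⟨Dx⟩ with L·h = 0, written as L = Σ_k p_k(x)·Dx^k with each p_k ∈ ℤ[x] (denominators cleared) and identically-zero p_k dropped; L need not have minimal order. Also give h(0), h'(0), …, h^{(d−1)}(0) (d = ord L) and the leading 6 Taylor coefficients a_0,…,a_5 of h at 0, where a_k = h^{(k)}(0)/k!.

f: a_k = 2, 2, 2, 2, 2, 2, …
h₀=f(r): pull back L_f along r ⇒ L₀.
Integrate: L := L₀·Dx.
L = (1 + 4·x)·Dx + (-1 + x + 2·x^2)·Dx^2  (order 2).
h: a_k = 0, 2, 1, 2, 5/2, 22/5, …
ICs: h(0) = 0, h′(0) = 2.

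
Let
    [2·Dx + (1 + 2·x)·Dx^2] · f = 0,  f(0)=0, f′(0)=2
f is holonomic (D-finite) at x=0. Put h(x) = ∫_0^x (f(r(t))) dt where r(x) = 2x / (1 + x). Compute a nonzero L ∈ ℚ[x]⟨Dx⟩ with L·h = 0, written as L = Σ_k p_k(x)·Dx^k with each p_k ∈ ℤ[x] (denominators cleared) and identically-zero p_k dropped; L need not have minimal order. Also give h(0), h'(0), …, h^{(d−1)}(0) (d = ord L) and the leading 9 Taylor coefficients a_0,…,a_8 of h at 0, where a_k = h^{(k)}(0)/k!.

f: a_k = 0, 2, -2, 8/3, -4, 32/5, -32/3, 128/7, -32, …
L₀ from L_f via x↦r, Dx↦r'^{-1}Dx.
Integrate: L := L₀·Dx.
L = (6 + 10·x)·Dx^2 + (1 + 6·x + 5·x^2)·Dx^3  (order 3).
h: a_k = 0, 0, 2, -4, 31/3, -156/5, 1562/15, -372, 19531/14, …
ICs: h(0) = 0, h′(0) = 0, h′′(0) = 4.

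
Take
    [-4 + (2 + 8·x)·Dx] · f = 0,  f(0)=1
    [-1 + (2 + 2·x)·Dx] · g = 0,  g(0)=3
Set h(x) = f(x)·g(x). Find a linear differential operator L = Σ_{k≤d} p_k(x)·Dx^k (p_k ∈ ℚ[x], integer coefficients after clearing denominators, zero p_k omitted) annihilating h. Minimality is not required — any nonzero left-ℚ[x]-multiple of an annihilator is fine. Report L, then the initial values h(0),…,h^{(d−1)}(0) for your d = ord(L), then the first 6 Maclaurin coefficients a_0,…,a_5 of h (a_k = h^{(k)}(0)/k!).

L = (-5 - 8·x) + (2 + 10·x + 8·x^2)·Dx  (order 1).
h: a_k = 3, 15/2, -27/8, 135/16, -2943/128, 17145/256, …
ICs: h(0) = 3.

f: a_k = 1, 2, -2, 4, -10, 28, …
g: a_k = 3, 3/2, -3/8, 3/16, -15/128, 21/256, …
L₀ := L_f ⊗_s L_g (sym. prod.), ord ≤ 1.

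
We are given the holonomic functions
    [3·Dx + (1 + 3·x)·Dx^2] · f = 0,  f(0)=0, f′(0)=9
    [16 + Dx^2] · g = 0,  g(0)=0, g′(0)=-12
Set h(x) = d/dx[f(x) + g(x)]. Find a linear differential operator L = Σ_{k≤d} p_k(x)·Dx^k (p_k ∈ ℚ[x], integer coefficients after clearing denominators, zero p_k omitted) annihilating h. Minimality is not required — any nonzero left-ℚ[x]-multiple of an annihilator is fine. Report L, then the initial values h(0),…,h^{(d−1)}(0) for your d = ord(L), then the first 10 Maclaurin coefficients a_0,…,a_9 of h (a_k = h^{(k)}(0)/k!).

f: a_k = 0, 9, -27/2, 27, -243/4, 729/5, -729/2, 6561/7, -19683/8, 6561, …
g: a_k = 0, -12, 0, 32, 0, -128/5, 0, 1024/105, 0, -2048/945, …
h₀=f+g: left-lcm gives L₀, ord ≤ 4.
Derive L from L₀ (diff closure).
L = (1680 + 2304·x + 3456·x^2) + (272 + 1584·x + 3456·x^2 + 3456·x^3)·Dx + (105 + 144·x + 216·x^2)·Dx^2 + (17 + 99·x + 216·x^2 + 216·x^3)·Dx^3  (order 3).
h: a_k = -3, -27, 177, -243, 601, -2187, 99439/15, -19683, 6198097/105, -177147, …
ICs: h(0) = -3, h′(0) = -27, h′′(0) = 354.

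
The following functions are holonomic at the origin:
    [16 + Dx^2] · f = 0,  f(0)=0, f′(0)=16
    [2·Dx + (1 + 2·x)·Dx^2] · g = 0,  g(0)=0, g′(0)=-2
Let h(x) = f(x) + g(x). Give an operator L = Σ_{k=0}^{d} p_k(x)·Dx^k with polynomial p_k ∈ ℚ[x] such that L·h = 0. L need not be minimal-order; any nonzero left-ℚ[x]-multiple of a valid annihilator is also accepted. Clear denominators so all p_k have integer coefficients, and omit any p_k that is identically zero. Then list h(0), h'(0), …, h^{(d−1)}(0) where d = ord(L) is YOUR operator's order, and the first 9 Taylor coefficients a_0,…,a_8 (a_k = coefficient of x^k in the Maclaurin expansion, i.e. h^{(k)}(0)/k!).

f: a_k = 0, 16, 0, -128/3, 0, 512/15, 0, -4096/315, 0, …
g: a_k = 0, -2, 2, -8/3, 4, -32/5, 32/3, -128/7, 32, …
Weyl lclm of L_f,L_g ⇒ L₀ (ord ≤ 4).
L = (160 + 256·x + 256·x^2)·Dx + (48 + 224·x + 384·x^2 + 256·x^3)·Dx^2 + (10 + 16·x + 16·x^2)·Dx^3 + (3 + 14·x + 24·x^2 + 16·x^3)·Dx^4  (order 4).
h: a_k = 0, 14, 2, -136/3, 4, 416/15, 32/3, -1408/45, 32, …
ICs: h(0) = 0, h′(0) = 14, h′′(0) = 4, h′′′(0) = -272.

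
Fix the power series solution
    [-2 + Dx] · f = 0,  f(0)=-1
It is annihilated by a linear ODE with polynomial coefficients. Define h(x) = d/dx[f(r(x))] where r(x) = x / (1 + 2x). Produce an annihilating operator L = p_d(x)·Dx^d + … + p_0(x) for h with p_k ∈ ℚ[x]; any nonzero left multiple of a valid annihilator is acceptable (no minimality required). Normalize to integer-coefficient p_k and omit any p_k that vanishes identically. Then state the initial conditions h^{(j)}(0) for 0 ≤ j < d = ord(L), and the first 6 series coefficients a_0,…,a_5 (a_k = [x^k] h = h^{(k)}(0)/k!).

f: a_k = -1, -2, -2, -4/3, -2/3, -4/15, …
L₀ from L_f via x↦r, Dx↦r'^{-1}Dx.
Derive L from L₀ (diff closure).
L = (-2 - 8·x) + (-1 - 4·x - 4·x^2)·Dx  (order 1).
h: a_k = -2, 4, -4, -8/3, 76/3, -1208/15, …
ICs: h(0) = -2.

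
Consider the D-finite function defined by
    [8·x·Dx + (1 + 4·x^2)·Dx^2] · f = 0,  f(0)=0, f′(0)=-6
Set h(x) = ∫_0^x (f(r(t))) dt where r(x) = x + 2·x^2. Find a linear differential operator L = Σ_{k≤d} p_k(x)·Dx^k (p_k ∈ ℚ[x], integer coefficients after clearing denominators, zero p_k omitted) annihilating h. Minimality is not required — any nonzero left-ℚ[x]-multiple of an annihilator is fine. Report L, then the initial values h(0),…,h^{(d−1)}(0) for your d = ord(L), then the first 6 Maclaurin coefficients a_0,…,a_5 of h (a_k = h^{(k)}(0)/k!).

L = (-4 + 8·x + 64·x^2 + 192·x^3 + 192·x^4)·Dx^2 + (1 + 4·x + 4·x^2 + 32·x^3 + 80·x^4 + 64·x^5)·Dx^3  (order 3).
h: a_k = 0, 0, -3, -4, 2, 48/5, …
ICs: h(0) = 0, h′(0) = 0, h′′(0) = -6.

f: a_k = 0, -6, 0, 8, 0, -96/5, …
Substitute x→r, Dx→(1/r')Dx; clear ⇒ L₀.
h=∫h₀ ⇒ L = L₀·Dx.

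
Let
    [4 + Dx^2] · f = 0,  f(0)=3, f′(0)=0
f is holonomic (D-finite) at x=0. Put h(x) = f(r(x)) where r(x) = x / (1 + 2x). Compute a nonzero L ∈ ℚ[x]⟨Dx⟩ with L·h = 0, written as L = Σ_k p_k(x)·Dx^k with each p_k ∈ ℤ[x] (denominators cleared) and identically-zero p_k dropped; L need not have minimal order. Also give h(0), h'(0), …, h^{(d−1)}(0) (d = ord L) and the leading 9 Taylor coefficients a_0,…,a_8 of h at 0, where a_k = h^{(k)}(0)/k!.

L = 4 + (4 + 24·x + 48·x^2 + 32·x^3)·Dx + (1 + 8·x + 24·x^2 + 32·x^3 + 16·x^4)·Dx^2  (order 2).
h: a_k = 3, 0, -6, 24, -70, 176, -6004/15, 4176/5, -33398/21, …
ICs: h(0) = 3, h′(0) = 0.

f: a_k = 3, 0, -6, 0, 2, 0, -4/15, 0, 2/105, …
Change of var in L_f (x↦r) gives L₀.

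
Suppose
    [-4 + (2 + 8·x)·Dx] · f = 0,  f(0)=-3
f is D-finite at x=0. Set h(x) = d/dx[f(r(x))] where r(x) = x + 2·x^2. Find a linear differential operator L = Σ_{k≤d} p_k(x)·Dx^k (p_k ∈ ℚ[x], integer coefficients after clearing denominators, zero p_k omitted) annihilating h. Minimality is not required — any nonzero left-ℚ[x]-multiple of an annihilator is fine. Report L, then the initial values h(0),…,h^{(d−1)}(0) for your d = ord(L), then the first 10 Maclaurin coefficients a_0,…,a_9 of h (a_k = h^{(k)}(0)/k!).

f: a_k = -3, -6, 6, -12, 30, -84, 252, -792, 2574, -8580, …
Change of var in L_f (x↦r) gives L₀.
h₀' ⇒ L via d/dx closure of L₀.
L = 2 + (-1 - 8·x - 24·x^2 - 32·x^3)·Dx  (order 1).
h: a_k = -6, -12, 36, -72, 60, 216, -1176, 2928, -2916, -9480, …
ICs: h(0) = -6.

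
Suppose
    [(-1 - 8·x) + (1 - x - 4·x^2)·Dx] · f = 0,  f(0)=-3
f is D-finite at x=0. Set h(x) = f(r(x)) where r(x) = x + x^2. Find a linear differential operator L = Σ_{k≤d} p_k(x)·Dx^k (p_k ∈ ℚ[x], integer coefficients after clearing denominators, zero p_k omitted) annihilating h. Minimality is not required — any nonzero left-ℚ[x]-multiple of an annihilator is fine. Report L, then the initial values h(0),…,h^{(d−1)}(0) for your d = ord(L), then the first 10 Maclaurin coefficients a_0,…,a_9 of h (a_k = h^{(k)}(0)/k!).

f: a_k = -3, -3, -15, -27, -87, -195, -543, -1323, -3495, -8787, …
Change of var in L_f (x↦r) gives L₀.
L = (1 + 10·x + 24·x^2 + 16·x^3) + (-1 + x + 5·x^2 + 8·x^3 + 4·x^4)·Dx  (order 1).
h: a_k = -3, -3, -18, -57, -183, -624, -2067, -6879, -22938, -76365, …
ICs: h(0) = -3.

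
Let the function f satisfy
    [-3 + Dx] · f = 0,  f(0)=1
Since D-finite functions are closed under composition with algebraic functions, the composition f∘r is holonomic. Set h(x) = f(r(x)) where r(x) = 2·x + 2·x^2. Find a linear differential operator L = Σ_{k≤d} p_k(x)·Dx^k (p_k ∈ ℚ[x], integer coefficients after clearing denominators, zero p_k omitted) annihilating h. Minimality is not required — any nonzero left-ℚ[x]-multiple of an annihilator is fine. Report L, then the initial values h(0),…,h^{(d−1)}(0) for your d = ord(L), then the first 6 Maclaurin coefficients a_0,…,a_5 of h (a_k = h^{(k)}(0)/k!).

f: a_k = 1, 3, 9/2, 9/2, 27/8, 81/40, …
Change of var in L_f (x↦r) gives L₀.
L = (-6 - 12·x) + Dx  (order 1).
h: a_k = 1, 6, 24, 72, 180, 1944/5, …
ICs: h(0) = 1.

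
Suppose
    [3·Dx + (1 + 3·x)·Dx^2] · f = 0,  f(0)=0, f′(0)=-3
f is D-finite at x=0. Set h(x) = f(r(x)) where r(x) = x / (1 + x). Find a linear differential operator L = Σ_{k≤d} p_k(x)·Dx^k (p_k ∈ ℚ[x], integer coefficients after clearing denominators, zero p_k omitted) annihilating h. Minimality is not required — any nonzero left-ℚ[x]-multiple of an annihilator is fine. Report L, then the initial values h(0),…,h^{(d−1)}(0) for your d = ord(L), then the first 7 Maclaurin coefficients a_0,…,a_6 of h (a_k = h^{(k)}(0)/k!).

f: a_k = 0, -3, 9/2, -9, 81/4, -243/5, 243/2, …
Substitute x→r, Dx→(1/r')Dx; clear ⇒ L₀.
L = (5 + 8·x)·Dx + (1 + 5·x + 4·x^2)·Dx^2  (order 2).
h: a_k = 0, -3, 15/2, -21, 255/4, -1023/5, 1365/2, …
ICs: h(0) = 0, h′(0) = -3.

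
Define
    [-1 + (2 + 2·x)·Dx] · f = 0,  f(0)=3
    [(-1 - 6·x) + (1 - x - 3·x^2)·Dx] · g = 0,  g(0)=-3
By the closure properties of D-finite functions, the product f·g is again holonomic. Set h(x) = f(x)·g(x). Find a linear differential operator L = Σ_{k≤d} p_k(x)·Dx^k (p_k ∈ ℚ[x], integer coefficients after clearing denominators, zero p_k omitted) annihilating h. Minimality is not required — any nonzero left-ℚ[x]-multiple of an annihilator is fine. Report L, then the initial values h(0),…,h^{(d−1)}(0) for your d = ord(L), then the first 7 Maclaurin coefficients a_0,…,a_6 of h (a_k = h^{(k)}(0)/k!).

L = (3 + 13·x + 9·x^2) + (-2 + 8·x^2 + 6·x^3)·Dx  (order 1).
h: a_k = -9, -27/2, -315/8, -1287/16, -25371/128, -112581/256, -1059039/1024, …
ICs: h(0) = -9.

f: a_k = 3, 3/2, -3/8, 3/16, -15/128, 21/256, -63/1024, …
g: a_k = -3, -3, -12, -21, -57, -120, -291, …
f·g: L₀ = L_f ⊗_s L_g, ord ≤ 1·1.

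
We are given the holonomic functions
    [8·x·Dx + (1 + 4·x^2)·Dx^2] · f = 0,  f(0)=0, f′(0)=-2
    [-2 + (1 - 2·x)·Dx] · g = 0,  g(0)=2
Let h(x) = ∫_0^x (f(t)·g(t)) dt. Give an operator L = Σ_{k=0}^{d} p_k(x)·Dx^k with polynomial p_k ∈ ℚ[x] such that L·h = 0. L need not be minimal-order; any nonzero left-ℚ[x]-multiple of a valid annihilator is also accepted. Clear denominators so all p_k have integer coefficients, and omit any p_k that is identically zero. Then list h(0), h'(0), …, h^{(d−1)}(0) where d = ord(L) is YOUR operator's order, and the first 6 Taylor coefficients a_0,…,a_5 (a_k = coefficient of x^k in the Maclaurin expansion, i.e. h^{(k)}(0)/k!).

f: a_k = 0, -2, 0, 8/3, 0, -32/5, …
g: a_k = 2, 4, 8, 16, 32, 64, …
Sym-product of L_f,L_g gives L₀ (≤ ord 2).
∫: right-multiply L₀ by Dx.
L = 16·x·Dx + (4 - 8·x + 32·x^2)·Dx^2 + (-1 + 2·x - 4·x^2 + 8·x^3)·Dx^3  (order 3).
h: a_k = 0, 0, -2, -8/3, -8/3, -64/15, …
ICs: h(0) = 0, h′(0) = 0, h′′(0) = -4.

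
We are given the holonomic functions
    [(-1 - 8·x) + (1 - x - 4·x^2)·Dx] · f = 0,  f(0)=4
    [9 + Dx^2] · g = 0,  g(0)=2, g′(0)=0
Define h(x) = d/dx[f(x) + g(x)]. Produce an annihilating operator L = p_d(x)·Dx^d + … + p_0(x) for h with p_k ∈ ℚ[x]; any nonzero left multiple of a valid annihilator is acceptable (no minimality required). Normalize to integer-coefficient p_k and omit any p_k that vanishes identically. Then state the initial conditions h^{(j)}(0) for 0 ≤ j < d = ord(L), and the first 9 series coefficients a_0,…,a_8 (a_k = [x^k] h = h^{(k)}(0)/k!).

f: a_k = 4, 4, 20, 36, 116, 260, 724, 1764, 4660, …
g: a_k = 2, 0, -9, 0, 27/4, 0, -81/40, 0, 729/2240, …
Sum ⇒ L₀ = lclm(L_f,L_g) in ℚ(x)⟨Dx⟩.
Differentiate: ansatz ord ≤ ord L₀ ⇒ L.
L = (2358 + 13068·x + 57006·x^2 + 38520·x^3 + 83520·x^4 + 31104·x^5 + 41472·x^6) + (-189 - 1413·x + 1251·x^2 + 4203·x^3 + 5580·x^4 + 11952·x^5 + 12096·x^6 + 13824·x^7)·Dx + (262 + 1452·x + 6334·x^2 + 4280·x^3 + 9280·x^4 + 3456·x^5 + 4608·x^6)·Dx^2 + (-21 - 157·x + 139·x^2 + 467·x^3 + 620·x^4 + 1328·x^5 + 1344·x^6 + 1536·x^7)·Dx^3  (order 3).
h: a_k = 4, 22, 108, 491, 1300, 86637/20, 12348, 10439129/280, 105444, …
ICs: h(0) = 4, h′(0) = 22, h′′(0) = 216.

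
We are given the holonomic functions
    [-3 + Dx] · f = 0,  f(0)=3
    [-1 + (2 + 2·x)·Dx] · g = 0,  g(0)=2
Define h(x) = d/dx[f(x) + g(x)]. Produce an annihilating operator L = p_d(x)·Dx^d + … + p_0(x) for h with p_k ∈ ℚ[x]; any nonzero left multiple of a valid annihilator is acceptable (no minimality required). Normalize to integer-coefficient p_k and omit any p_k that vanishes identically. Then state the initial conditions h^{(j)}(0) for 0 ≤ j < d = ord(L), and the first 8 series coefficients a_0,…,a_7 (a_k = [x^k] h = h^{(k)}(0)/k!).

f: a_k = 3, 9, 27/2, 27/2, 81/8, 243/40, 243/80, 729/560, …
g: a_k = 2, 1, -1/4, 1/8, -5/64, 7/128, -21/512, 33/1024, …
h₀=f+g: left-lcm gives L₀, ord ≤ 2.
Differentiate: ansatz ord ≤ ord L₀ ⇒ L.
L = (-27 - 18·x) + (-33 - 72·x - 36·x^2)·Dx + (14 + 26·x + 12·x^2)·Dx^2  (order 2).
h: a_k = 10, 53/2, 327/8, 643/16, 3923/128, 23013/1280, 47811/5120, 264921/71680, …
ICs: h(0) = 10, h′(0) = 53/2.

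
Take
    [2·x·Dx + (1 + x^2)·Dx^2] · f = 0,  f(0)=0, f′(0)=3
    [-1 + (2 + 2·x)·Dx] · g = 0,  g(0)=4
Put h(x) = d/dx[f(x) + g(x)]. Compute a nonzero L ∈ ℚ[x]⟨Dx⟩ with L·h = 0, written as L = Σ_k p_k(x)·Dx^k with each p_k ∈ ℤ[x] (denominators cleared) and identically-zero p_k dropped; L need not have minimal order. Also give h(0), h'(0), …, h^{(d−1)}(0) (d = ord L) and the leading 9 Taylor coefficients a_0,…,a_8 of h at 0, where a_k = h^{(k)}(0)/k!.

L = (-4 - 10·x + 12·x^2 + 6·x^3) + (-11 - 16·x + 10·x^2 + 48·x^3 + 21·x^4)·Dx + (-2 + 6·x + 12·x^2 + 12·x^3 + 14·x^4 + 6·x^5)·Dx^2  (order 2).
h: a_k = 5, -1, -9/4, -5/8, 227/64, -63/128, -1305/512, -429/1024, 55587/16384, …
ICs: h(0) = 5, h′(0) = -1.

f: a_k = 0, 3, 0, -1, 0, 3/5, 0, -3/7, 0, …
g: a_k = 4, 2, -1/2, 1/4, -5/32, 7/64, -21/256, 33/512, -429/8192, …
h₀=f+g: left-lcm gives L₀, ord ≤ 3.
h₀' ⇒ L via d/dx closure of L₀.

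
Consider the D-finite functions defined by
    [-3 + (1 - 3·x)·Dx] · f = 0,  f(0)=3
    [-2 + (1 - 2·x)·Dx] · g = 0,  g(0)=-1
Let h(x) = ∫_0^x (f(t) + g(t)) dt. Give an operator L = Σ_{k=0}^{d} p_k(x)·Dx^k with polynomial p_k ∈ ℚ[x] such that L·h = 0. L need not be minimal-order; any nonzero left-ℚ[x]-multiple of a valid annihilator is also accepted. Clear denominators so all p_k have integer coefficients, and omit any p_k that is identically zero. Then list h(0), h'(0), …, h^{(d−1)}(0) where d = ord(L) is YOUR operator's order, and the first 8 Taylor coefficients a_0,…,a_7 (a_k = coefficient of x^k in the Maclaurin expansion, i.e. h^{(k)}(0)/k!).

L = -12·Dx + (10 - 24·x)·Dx^2 + (-1 + 5·x - 6·x^2)·Dx^3  (order 3).
h: a_k = 0, 2, 7/2, 23/3, 73/4, 227/5, 697/6, 2123/7, …
ICs: h(0) = 0, h′(0) = 2, h′′(0) = 7.

f: a_k = 3, 9, 27, 81, 243, 729, 2187, 6561, …
g: a_k = -1, -2, -4, -8, -16, -32, -64, -128, …
Weyl lclm of L_f,L_g ⇒ L₀ (ord ≤ 2).
∫: right-multiply L₀ by Dx.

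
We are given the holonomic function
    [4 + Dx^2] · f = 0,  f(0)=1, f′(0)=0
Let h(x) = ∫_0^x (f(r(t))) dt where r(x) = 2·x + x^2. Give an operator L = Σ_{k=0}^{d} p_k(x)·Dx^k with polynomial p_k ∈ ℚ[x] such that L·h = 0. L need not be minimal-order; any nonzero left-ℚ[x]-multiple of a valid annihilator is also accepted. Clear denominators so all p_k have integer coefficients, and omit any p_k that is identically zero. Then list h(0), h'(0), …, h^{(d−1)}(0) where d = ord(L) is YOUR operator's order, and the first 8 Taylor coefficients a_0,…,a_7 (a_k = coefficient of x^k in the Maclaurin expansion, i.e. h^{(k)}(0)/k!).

L = (16 + 48·x + 48·x^2 + 16·x^3)·Dx - Dx^2 + (1 + x)·Dx^3  (order 3).
h: a_k = 0, 1, 0, -8/3, -2, 26/15, 32/9, 464/315, …
ICs: h(0) = 0, h′(0) = 1, h′′(0) = 0.

f: a_k = 1, 0, -2, 0, 2/3, 0, -4/45, 0, …
f∘r: x↦r, Dx↦Dx/r' in L_f ⇒ L₀.
Integrate: L := L₀·Dx.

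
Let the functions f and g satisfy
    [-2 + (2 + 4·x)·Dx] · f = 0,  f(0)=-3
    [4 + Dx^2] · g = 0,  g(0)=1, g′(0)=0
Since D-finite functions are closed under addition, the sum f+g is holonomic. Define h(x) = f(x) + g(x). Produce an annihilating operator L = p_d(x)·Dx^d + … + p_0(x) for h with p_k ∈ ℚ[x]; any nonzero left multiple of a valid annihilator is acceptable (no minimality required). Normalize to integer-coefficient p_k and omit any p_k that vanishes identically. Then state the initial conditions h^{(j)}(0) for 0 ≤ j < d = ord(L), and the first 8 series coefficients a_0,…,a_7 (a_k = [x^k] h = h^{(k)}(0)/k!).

f: a_k = -3, -3, 3/2, -3/2, 15/8, -21/8, 63/16, -99/16, …
g: a_k = 1, 0, -2, 0, 2/3, 0, -4/45, 0, …
Sum ⇒ L₀ = lclm(L_f,L_g) in ℚ(x)⟨Dx⟩.
L = (-28 - 64·x - 64·x^2) + (12 + 88·x + 192·x^2 + 128·x^3)·Dx + (-7 - 16·x - 16·x^2)·Dx^2 + (3 + 22·x + 48·x^2 + 32·x^3)·Dx^3  (order 3).
h: a_k = -2, -3, -1/2, -3/2, 61/24, -21/8, 2771/720, -99/16, …
ICs: h(0) = -2, h′(0) = -3, h′′(0) = -1.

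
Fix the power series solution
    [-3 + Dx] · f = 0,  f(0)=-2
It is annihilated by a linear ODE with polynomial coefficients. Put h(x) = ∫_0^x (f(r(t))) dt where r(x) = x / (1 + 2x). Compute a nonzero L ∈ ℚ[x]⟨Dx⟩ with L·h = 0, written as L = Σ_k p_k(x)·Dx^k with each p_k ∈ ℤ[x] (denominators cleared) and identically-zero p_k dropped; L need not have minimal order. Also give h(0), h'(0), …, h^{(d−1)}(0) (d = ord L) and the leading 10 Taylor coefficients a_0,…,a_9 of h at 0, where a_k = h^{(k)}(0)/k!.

L = -3·Dx + (1 + 4·x + 4·x^2)·Dx^2  (order 2).
h: a_k = 0, -2, -3, 1, 3/4, -51/20, 173/40, -1581/280, 12441/2240, -15139/6720, …
ICs: h(0) = 0, h′(0) = -2.

f: a_k = -2, -6, -9, -9, -27/4, -81/20, -81/40, -243/280, -729/2240, -243/2240, …
L₀ from L_f via x↦r, Dx↦r'^{-1}Dx.
∫: right-multiply L₀ by Dx.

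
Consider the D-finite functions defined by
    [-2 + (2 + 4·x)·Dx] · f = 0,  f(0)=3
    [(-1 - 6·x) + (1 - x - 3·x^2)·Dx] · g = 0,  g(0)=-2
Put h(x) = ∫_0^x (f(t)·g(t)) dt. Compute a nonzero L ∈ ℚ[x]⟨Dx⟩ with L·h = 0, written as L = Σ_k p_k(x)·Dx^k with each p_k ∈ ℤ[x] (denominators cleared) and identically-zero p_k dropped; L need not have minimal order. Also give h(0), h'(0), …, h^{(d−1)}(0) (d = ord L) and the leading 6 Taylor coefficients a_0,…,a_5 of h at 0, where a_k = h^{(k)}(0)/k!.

L = (2 + 7·x + 9·x^2)·Dx + (-1 - x + 5·x^2 + 6·x^3)·Dx^2  (order 2).
h: a_k = 0, -6, -6, -9, -33/2, -573/20, …
ICs: h(0) = 0, h′(0) = -6.

f: a_k = 3, 3, -3/2, 3/2, -15/8, 21/8, …
g: a_k = -2, -2, -8, -14, -38, -80, …
f·g: L₀ = L_f ⊗_s L_g, ord ≤ 1·1.
h=∫h₀ ⇒ L = L₀·Dx.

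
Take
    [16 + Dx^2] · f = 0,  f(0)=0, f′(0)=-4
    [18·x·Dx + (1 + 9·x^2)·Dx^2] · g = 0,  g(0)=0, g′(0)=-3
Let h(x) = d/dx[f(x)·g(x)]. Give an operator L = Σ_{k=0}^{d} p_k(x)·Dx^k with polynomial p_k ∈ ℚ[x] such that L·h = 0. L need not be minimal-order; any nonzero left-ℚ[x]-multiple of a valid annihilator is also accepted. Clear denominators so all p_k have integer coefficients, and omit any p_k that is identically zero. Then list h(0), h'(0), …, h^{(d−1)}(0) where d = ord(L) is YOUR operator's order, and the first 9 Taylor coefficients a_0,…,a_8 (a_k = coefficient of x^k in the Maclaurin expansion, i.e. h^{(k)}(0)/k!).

L = (524992 + 14103936·x^2 + 183342528·x^4 + 608394240·x^6 + 1431032832·x^8 + 3627970560·x^10 + 8707129344·x^12) + (314208·x + 11036736·x^3 + 108591840·x^5 + 419904000·x^7 + 1209323520·x^9 + 2176782336·x^11)·Dx + (38012 + 1098792·x^2 + 14837580·x^4 + 64186992·x^6 + 209112192·x^8 + 589545216·x^10 + 1088391168·x^12)·Dx^2 + (19638·x + 689796·x^3 + 6786990·x^5 + 26244000·x^7 + 75582720·x^9 + 136048896·x^11)·Dx^3 + (325 + 13581·x^2 + 211167·x^4 + 1635147·x^6 + 7479540·x^8 + 22674816·x^10 + 34012224·x^12)·Dx^4  (order 4).
h: a_k = 0, 24, 0, -272, 0, 1896, 0, -44512/3, 0, …
ICs: h(0) = 0, h′(0) = 24, h′′(0) = 0, h′′′(0) = -1632.

f: a_k = 0, -4, 0, 32/3, 0, -128/15, 0, 1024/315, 0, …
g: a_k = 0, -3, 0, 9, 0, -243/5, 0, 2187/7, 0, …
h₀=f·g: eliminate ⇒ L₀, order ≤ 2·2.
h₀' ⇒ L via d/dx closure of L₀.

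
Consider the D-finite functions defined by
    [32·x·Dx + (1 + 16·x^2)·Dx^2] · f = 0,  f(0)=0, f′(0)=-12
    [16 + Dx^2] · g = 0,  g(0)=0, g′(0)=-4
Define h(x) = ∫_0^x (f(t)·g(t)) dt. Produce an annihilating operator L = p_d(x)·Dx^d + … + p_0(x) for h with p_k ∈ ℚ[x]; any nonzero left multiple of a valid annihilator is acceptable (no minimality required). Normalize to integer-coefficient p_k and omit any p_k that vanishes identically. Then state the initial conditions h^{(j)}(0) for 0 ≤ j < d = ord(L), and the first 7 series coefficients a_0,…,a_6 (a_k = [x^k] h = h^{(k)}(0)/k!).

L = (1280 + 53248·x^2 + 360448·x^4 + 2097152·x^6 + 8388608·x^8)·Dx + (1536·x + 40960·x^3 + 393216·x^5 + 2097152·x^7)·Dx^2 + (96 + 4096·x^2 + 36864·x^4 + 262144·x^6 + 1048576·x^8)·Dx^3 + (96·x + 2560·x^3 + 24576·x^5 + 131072·x^7)·Dx^4 + (1 + 48·x^2 + 896·x^4 + 8192·x^6 + 32768·x^8)·Dx^5  (order 5).
h: a_k = 0, 0, 0, 16, 0, -384/5, 0, …
ICs: h(0) = 0, h′(0) = 0, h′′(0) = 0, h′′′(0) = 96, h′′′′(0) = 0.

f: a_k = 0, -12, 0, 64, 0, -3072/5, 0, …
g: a_k = 0, -4, 0, 32/3, 0, -128/15, 0, …
Product ⇒ symmetric product L₀, ord ≤ 4.
h=∫h₀ ⇒ L = L₀·Dx.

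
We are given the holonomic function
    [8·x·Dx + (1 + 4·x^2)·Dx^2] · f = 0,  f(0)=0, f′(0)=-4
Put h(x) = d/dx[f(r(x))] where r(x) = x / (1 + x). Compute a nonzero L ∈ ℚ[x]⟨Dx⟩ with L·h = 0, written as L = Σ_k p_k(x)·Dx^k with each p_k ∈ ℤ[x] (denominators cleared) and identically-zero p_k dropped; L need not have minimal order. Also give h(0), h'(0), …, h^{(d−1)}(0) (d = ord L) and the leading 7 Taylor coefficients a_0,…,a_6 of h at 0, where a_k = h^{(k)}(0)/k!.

f: a_k = 0, -4, 0, 16/3, 0, -64/5, 0, …
Change of var in L_f (x↦r) gives L₀.
Derive L from L₀ (diff closure).
L = (2 + 10·x) + (1 + 2·x + 5·x^2)·Dx  (order 1).
h: a_k = -4, 8, 4, -48, 76, 88, -556, …
ICs: h(0) = -4.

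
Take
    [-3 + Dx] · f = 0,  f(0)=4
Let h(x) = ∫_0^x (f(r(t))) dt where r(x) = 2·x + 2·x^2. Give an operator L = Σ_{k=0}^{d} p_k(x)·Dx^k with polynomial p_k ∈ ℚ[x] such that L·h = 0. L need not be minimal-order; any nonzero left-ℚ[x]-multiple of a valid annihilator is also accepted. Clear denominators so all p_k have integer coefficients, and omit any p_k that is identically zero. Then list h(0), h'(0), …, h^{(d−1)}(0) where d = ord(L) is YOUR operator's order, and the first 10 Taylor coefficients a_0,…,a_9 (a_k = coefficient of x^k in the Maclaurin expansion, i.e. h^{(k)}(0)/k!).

f: a_k = 4, 12, 18, 18, 27/2, 81/10, 81/20, 243/140, 729/1120, 243/1120, …
f∘r: x↦r, Dx↦Dx/r' in L_f ⇒ L₀.
h=∫₀ˣh₀: take L = L₀·Dx.
L = (-6 - 12·x)·Dx + Dx^2  (order 2).
h: a_k = 0, 4, 12, 32, 72, 144, 1296/5, 14976/35, 22896/35, 32736/35, …
ICs: h(0) = 0, h′(0) = 4.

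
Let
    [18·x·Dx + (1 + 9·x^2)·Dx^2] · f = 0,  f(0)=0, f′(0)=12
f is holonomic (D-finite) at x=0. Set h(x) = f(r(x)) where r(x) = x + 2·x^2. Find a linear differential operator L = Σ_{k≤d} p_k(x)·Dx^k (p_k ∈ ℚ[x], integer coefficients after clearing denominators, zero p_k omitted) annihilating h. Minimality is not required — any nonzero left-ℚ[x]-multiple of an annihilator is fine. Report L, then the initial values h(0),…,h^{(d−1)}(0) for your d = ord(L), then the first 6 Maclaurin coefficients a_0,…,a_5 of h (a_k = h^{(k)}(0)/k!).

L = (-4 + 18·x + 144·x^2 + 432·x^3 + 432·x^4)·Dx + (1 + 4·x + 9·x^2 + 72·x^3 + 180·x^4 + 144·x^5)·Dx^2  (order 2).
h: a_k = 0, 12, 24, -36, -216, -1188/5, …
ICs: h(0) = 0, h′(0) = 12.

f: a_k = 0, 12, 0, -36, 0, 972/5, …
Substitute x→r, Dx→(1/r')Dx; clear ⇒ L₀.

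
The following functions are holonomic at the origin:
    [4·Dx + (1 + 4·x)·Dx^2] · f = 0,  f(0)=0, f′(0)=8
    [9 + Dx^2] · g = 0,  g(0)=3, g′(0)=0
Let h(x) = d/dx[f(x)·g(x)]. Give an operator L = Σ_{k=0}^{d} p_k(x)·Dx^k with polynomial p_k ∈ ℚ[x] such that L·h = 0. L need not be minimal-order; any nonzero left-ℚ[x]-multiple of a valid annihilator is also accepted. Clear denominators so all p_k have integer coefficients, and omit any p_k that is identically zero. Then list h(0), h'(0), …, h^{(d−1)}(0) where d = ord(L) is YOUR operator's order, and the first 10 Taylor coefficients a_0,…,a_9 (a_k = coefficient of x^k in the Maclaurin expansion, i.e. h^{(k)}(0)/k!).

f: a_k = 0, 8, -16, 128/3, -128, 2048/5, -4096/3, 32768/7, -16384, 524288/9, …
g: a_k = 3, 0, -27/2, 0, 81/8, 0, -243/80, 0, 2187/4480, 0, …
Product ⇒ symmetric product L₀, ord ≤ 4.
h=h₀': d/dx-closure on L₀ ⇒ L.
L = (-153603 - 635688·x - 3184272·x^2 - 4292352·x^3 + 12503808·x^4 + 40310784·x^5 + 26873856·x^6) + (-47736 - 304992·x - 311040·x^2 + 2073600·x^3 + 7464960·x^4 + 5971968·x^5)·Dx + (-19110 - 88272·x - 352800·x^2 + 41472·x^3 + 3773952·x^4 + 8957952·x^5 + 5971968·x^6)·Dx^2 + (-5304 - 33888·x - 34560·x^2 + 230400·x^3 + 829440·x^4 + 663552·x^5)·Dx^3 + (-227 - 1960·x + 112·x^2 + 57600·x^3 + 264960·x^4 + 497664·x^5 + 331776·x^6)·Dx^4  (order 4).
h: a_k = 24, -96, 60, -672, 3669, -15180, 624507/10, -1278696/5, 582567267/560, -117993291/28, …
ICs: h(0) = 24, h′(0) = -96, h′′(0) = 120, h′′′(0) = -4032.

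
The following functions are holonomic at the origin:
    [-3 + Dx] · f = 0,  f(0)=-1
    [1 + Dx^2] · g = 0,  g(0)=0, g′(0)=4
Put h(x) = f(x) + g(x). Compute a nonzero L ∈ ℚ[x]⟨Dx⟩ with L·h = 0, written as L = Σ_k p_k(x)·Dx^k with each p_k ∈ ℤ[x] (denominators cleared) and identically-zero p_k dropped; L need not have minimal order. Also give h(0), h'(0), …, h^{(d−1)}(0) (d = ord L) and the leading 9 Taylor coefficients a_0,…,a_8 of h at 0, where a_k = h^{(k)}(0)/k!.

f: a_k = -1, -3, -9/2, -9/2, -27/8, -81/40, -81/80, -243/560, -729/4480, …
g: a_k = 0, 4, 0, -2/3, 0, 1/30, 0, -1/1260, 0, …
Sum ⇒ L₀ = lclm(L_f,L_g) in ℚ(x)⟨Dx⟩.
L = -3 + Dx - 3·Dx^2 + Dx^3  (order 3).
h: a_k = -1, 1, -9/2, -31/6, -27/8, -239/120, -81/80, -313/720, -729/4480, …
ICs: h(0) = -1, h′(0) = 1, h′′(0) = -9.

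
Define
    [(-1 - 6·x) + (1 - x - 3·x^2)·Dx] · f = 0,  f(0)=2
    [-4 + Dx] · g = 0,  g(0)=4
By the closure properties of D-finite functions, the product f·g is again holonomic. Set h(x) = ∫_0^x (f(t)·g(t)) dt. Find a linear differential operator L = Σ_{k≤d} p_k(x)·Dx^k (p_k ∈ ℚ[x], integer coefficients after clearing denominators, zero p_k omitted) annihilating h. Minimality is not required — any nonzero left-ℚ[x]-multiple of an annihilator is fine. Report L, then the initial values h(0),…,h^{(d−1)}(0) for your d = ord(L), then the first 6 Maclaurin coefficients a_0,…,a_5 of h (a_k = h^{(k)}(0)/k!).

f: a_k = 2, 2, 8, 14, 38, 80, …
g: a_k = 4, 16, 32, 128/3, 128/3, 512/15, …
h₀=f·g: eliminate ⇒ L₀, order ≤ 1·1.
∫: right-multiply L₀ by Dx.
L = (5 + 2·x - 12·x^2)·Dx + (-1 + x + 3·x^2)·Dx^2  (order 2).
h: a_k = 0, 8, 20, 128/3, 250/3, 2408/15, …
ICs: h(0) = 0, h′(0) = 8.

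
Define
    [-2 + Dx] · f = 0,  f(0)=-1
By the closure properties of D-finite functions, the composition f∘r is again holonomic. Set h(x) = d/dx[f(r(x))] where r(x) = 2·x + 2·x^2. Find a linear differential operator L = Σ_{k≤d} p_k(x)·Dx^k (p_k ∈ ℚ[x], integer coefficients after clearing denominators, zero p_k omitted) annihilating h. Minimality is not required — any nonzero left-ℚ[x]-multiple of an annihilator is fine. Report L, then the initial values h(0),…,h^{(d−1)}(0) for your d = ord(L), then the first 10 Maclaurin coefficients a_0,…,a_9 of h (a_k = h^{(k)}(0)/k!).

L = (6 + 16·x + 16·x^2) + (-1 - 2·x)·Dx  (order 1).
h: a_k = -4, -24, -80, -608/3, -416, -11072/15, -52096/45, -11520/7, -675968/315, -7369472/2835, …
ICs: h(0) = -4.

f: a_k = -1, -2, -2, -4/3, -2/3, -4/15, -4/45, -8/315, -2/315, -4/2835, …
h₀=f(r): pull back L_f along r ⇒ L₀.
Differentiate: ansatz ord ≤ ord L₀ ⇒ L.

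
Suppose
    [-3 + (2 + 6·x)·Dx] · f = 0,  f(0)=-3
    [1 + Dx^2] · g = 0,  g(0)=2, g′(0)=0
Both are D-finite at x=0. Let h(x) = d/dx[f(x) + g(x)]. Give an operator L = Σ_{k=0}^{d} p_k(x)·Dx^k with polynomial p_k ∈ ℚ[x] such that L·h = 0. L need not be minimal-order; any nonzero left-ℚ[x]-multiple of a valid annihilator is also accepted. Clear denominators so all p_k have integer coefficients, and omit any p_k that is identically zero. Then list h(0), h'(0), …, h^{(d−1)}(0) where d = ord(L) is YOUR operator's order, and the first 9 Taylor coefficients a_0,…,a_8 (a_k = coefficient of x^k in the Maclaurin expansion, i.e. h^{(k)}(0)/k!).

L = (-417 - 72·x - 108·x^2) + (-62 - 234·x - 216·x^2 - 216·x^3)·Dx + (-417 - 72·x - 108·x^2)·Dx^2 + (-62 - 234·x - 216·x^2 - 216·x^3)·Dx^3  (order 3).
h: a_k = -9/2, 19/4, -243/16, 3677/96, -25515/256, 2066587/7680, -1515591/2048, 2659862717/1290240, -379980315/65536, …
ICs: h(0) = -9/2, h′(0) = 19/4, h′′(0) = -243/8.

f: a_k = -3, -9/2, 27/8, -81/16, 1215/128, -5103/256, 45927/1024, -216513/2048, 8444007/32768, …
g: a_k = 2, 0, -1, 0, 1/12, 0, -1/360, 0, 1/20160, …
h₀=f+g: left-lcm gives L₀, ord ≤ 3.
h₀' ⇒ L via d/dx closure of L₀.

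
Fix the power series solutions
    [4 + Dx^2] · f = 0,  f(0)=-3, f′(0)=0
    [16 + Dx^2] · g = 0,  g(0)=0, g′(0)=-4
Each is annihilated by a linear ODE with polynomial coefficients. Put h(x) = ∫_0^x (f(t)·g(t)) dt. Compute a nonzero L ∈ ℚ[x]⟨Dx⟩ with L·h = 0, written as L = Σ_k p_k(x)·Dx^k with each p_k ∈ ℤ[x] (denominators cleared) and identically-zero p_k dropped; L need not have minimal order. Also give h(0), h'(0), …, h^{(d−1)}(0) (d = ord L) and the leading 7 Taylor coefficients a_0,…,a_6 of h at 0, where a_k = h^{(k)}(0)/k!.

L = 144·Dx + 40·Dx^3 + Dx^5  (order 5).
h: a_k = 0, 0, 6, 0, -14, 0, 244/15, …
ICs: h(0) = 0, h′(0) = 0, h′′(0) = 12, h′′′(0) = 0, h′′′′(0) = -336.

f: a_k = -3, 0, 6, 0, -2, 0, 4/15, …
g: a_k = 0, -4, 0, 32/3, 0, -128/15, 0, …
h₀=f·g: eliminate ⇒ L₀, order ≤ 2·2.
h=∫₀ˣh₀: take L = L₀·Dx.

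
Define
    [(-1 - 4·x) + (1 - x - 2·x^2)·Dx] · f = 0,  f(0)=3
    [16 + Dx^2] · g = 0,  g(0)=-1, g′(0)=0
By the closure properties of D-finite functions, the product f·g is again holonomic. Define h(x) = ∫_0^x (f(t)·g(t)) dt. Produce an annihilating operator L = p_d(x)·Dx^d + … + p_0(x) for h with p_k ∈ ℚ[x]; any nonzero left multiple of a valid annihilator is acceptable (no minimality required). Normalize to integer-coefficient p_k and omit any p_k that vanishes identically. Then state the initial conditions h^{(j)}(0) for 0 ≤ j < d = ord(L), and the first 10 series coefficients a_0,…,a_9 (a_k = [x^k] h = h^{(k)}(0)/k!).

f: a_k = 3, 3, 9, 15, 33, 63, 129, 255, 513, 1023, …
g: a_k = -1, 0, 8, 0, -32/3, 0, 256/45, 0, -512/315, 0, …
Product ⇒ symmetric product L₀, ord ≤ 2.
Integrate: L := L₀·Dx.
L = (-12 + 16·x + 32·x^2)·Dx + (2 + 8·x)·Dx^2 + (-1 + x + 2·x^2)·Dx^3  (order 3).
h: a_k = 0, -3, -3/2, 5, 9/4, 7/5, 25/6, 841/105, 1591/120, 22399/945, …
ICs: h(0) = 0, h′(0) = -3, h′′(0) = -3.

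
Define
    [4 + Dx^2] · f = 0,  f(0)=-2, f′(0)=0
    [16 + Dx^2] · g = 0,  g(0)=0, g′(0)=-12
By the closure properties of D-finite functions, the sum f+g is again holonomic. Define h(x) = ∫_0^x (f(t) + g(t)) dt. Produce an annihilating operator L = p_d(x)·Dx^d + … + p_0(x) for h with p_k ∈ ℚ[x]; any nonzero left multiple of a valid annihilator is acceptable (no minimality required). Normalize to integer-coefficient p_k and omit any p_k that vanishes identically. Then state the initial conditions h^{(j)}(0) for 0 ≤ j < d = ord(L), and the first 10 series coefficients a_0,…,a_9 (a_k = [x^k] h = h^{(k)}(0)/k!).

f: a_k = -2, 0, 4, 0, -4/3, 0, 8/45, 0, -4/315, 0, …
g: a_k = 0, -12, 0, 32, 0, -128/5, 0, 1024/105, 0, -2048/945, …
h₀=f+g: left-lcm gives L₀, ord ≤ 4.
∫: right-multiply L₀ by Dx.
L = 64·Dx + 20·Dx^3 + Dx^5  (order 5).
h: a_k = 0, -2, -6, 4/3, 8, -4/15, -64/15, 8/315, 128/105, -4/2835, …
ICs: h(0) = 0, h′(0) = -2, h′′(0) = -12, h′′′(0) = 8, h′′′′(0) = 192.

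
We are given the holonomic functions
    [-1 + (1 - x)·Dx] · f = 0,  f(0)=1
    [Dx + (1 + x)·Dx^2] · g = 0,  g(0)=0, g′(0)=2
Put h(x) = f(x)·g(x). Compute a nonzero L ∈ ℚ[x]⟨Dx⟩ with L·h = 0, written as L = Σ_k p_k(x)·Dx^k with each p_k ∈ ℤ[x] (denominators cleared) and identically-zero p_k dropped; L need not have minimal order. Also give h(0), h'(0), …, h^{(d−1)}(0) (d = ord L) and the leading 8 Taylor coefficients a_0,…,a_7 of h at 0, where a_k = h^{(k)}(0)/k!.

f: a_k = 1, 1, 1, 1, 1, 1, 1, 1, …
g: a_k = 0, 2, -1, 2/3, -1/2, 2/5, -1/3, 2/7, …
f·g: L₀ = L_f ⊗_s L_g, ord ≤ 1·2.
L = 1 + (1 + 3·x)·Dx + (-1 + x^2)·Dx^2  (order 2).
h: a_k = 0, 2, 1, 5/3, 7/6, 47/30, 37/30, 319/210, …
ICs: h(0) = 0, h′(0) = 2.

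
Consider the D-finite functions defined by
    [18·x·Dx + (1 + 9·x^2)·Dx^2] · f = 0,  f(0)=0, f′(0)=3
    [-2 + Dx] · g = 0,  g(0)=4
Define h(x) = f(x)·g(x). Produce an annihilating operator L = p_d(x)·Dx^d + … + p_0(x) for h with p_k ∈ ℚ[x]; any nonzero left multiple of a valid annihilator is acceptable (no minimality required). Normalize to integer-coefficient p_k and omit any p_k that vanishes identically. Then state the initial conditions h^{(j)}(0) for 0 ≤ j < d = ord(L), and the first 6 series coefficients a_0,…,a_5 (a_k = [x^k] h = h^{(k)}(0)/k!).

L = (4 - 36·x + 36·x^2) + (-4 + 18·x - 36·x^2)·Dx + (1 + 9·x^2)·Dx^2  (order 2).
h: a_k = 0, 12, 24, -12, -56, 652/5, …
ICs: h(0) = 0, h′(0) = 12.

f: a_k = 0, 3, 0, -9, 0, 243/5, …
g: a_k = 4, 8, 8, 16/3, 8/3, 16/15, …
Product ⇒ symmetric product L₀, ord ≤ 2.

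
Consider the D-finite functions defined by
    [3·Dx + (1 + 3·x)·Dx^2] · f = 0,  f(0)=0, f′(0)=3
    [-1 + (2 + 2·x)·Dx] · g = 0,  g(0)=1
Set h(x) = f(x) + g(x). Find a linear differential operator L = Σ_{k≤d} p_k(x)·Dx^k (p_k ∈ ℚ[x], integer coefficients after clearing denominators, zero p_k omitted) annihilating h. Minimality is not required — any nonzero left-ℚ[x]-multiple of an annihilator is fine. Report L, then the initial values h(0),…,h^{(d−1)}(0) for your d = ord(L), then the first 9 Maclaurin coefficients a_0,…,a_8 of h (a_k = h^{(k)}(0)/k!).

f: a_k = 0, 3, -9/2, 9, -81/4, 243/5, -243/2, 2187/7, -6561/8, …
g: a_k = 1, 1/2, -1/8, 1/16, -5/128, 7/256, -21/1024, 33/2048, -429/32768, …
h₀=f+g: left-lcm gives L₀, ord ≤ 3.
L = (27 + 9·x)·Dx + (69 + 126·x + 45·x^2)·Dx^2 + (10 + 46·x + 54·x^2 + 18·x^3)·Dx^3  (order 3).
h: a_k = 1, 7/2, -37/8, 145/16, -2597/128, 62243/1280, -124437/1024, 4479207/14336, -26874285/32768, …
ICs: h(0) = 1, h′(0) = 7/2, h′′(0) = -37/4.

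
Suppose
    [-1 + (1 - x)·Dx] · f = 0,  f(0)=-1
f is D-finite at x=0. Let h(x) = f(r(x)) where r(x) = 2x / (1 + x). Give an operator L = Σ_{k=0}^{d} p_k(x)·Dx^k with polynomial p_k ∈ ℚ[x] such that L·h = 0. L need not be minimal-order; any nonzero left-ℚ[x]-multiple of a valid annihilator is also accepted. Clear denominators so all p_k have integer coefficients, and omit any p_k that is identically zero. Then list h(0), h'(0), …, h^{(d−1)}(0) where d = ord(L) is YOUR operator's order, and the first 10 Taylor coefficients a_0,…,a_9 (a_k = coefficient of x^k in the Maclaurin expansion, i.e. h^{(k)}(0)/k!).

L = 2 + (-1 + x^2)·Dx  (order 1).
h: a_k = -1, -2, -2, -2, -2, -2, -2, -2, -2, -2, …
ICs: h(0) = -1.

f: a_k = -1, -1, -1, -1, -1, -1, -1, -1, -1, -1, …
Substitute x→r, Dx→(1/r')Dx; clear ⇒ L₀.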